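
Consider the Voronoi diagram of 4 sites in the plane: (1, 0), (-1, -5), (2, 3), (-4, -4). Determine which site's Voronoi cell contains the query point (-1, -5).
Nearest site = (-1, -5)

The Voronoi cell of site s contains exactly those query points closer to s than to any other site. Compute squared distances from q = (-1, -5) to each site:
  (-1 − -1)² + (-5 − -5)² = 0
  (-4 − -1)² + (-4 − -5)² = 10
  (1 − -1)² + (0 − -5)² = 29
  (2 − -1)² + (3 − -5)² = 73
Minimum is attained by (-1, -5), so q lies in its Voronoi cell.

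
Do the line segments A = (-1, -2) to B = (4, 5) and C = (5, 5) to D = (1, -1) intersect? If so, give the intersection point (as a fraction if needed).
No (intersection of containing lines falls outside at least one segment)

Parametrize and solve: t = 4, s = -7/2. At least one of these is outside [0, 1], so the segments do not intersect.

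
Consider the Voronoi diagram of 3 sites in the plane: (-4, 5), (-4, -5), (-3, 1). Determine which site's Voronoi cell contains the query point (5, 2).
Nearest site = (-3, 1)

The Voronoi cell of site s contains exactly those query points closer to s than to any other site. Compute squared distances from q = (5, 2) to each site:
  (-3 − 5)² + (1 − 2)² = 65
  (-4 − 5)² + (5 − 2)² = 90
  (-4 − 5)² + (-5 − 2)² = 130
Minimum is attained by (-3, 1), so q lies in its Voronoi cell.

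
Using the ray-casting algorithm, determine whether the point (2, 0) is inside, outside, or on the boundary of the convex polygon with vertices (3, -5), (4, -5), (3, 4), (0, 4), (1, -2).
The point (2, 0) lies strictly inside the polygon

Cast a horizontal ray to the right from the query point and count how many polygon edges it crosses (each edge strictly once or zero times, handled with the usual half-open convention). 
Parity of crossings → odd ⇒ inside.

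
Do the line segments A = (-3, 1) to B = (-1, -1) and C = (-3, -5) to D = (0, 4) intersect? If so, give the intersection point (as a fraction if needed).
Yes; intersection at (-3/2, -1/2) (t = 3/4 on AB, s = 1/2 on CD)

Parametrize AB as A + t(B − A) = (-3 + 2 t, 1 + -2 t) and CD as C + s(D − C) = (-3 + 3 s, -5 + 9 s). Solve the linear system for (t, s). Determinant = -24 ≠ 0, so a unique intersection of the containing lines exists. Solution: t = 3/4, s = 1/2 — both in [0, 1], so the segments cross. Intersection point: (-3/2, -1/2).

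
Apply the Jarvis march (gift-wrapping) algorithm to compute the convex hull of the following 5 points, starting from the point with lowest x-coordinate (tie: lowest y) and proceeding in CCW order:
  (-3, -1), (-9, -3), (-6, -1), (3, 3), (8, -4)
Hull (CCW) = [(-9, -3), (8, -4), (3, 3), (-6, -1)]

Jarvis march: at each step, from the current hull vertex p, select the next vertex q as the point such that every other point lies strictly to the left of (or on) the directed line p → q. (Equivalently: for every other point r, the cross product (q − p) × (r − p) ≥ 0.)
Starting point (lowest x, tie lowest y): (-9, -3). Wrap until returning to start. Resulting hull: (-9, -3), (8, -4), (3, 3), (-6, -1).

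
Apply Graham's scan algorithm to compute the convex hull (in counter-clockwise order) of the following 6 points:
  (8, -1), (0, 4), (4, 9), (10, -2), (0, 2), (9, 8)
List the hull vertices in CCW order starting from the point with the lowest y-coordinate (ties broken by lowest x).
Hull (CCW) = [(10, -2), (9, 8), (4, 9), (0, 4), (0, 2)]

Graham scan procedure:
  1. Find the pivot p₀ = point with lowest y (tie → lowest x): (10, -2).
  2. Sort the remaining points by polar angle around p₀.
  3. Walk through sorted points, maintaining a stack; pop the top while the last three entries make a non-left turn (cross product ≤ 0).
  4. Final stack is the convex hull in CCW order: (10, -2), (9, 8), (4, 9), (0, 4), (0, 2).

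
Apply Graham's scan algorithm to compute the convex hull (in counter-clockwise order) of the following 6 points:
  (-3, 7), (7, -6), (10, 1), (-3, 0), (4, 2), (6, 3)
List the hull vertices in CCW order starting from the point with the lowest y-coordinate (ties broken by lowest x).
Hull (CCW) = [(7, -6), (10, 1), (6, 3), (-3, 7), (-3, 0)]

Graham scan procedure:
  1. Find the pivot p₀ = point with lowest y (tie → lowest x): (7, -6).
  2. Sort the remaining points by polar angle around p₀.
  3. Walk through sorted points, maintaining a stack; pop the top while the last three entries make a non-left turn (cross product ≤ 0).
  4. Final stack is the convex hull in CCW order: (7, -6), (10, 1), (6, 3), (-3, 7), (-3, 0).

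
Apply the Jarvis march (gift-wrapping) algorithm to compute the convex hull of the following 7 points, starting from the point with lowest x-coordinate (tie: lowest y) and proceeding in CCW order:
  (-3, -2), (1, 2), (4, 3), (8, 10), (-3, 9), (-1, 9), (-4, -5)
Hull (CCW) = [(-4, -5), (4, 3), (8, 10), (-3, 9)]

Jarvis march: at each step, from the current hull vertex p, select the next vertex q as the point such that every other point lies strictly to the left of (or on) the directed line p → q. (Equivalently: for every other point r, the cross product (q − p) × (r − p) ≥ 0.)
Starting point (lowest x, tie lowest y): (-4, -5). Wrap until returning to start. Resulting hull: (-4, -5), (4, 3), (8, 10), (-3, 9).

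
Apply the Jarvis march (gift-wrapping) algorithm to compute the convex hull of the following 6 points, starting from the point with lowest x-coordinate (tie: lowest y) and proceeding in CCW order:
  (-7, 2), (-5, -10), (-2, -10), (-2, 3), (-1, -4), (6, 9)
Hull (CCW) = [(-7, 2), (-5, -10), (-2, -10), (6, 9)]

Jarvis march: at each step, from the current hull vertex p, select the next vertex q as the point such that every other point lies strictly to the left of (or on) the directed line p → q. (Equivalently: for every other point r, the cross product (q − p) × (r − p) ≥ 0.)
Starting point (lowest x, tie lowest y): (-7, 2). Wrap until returning to start. Resulting hull: (-7, 2), (-5, -10), (-2, -10), (6, 9).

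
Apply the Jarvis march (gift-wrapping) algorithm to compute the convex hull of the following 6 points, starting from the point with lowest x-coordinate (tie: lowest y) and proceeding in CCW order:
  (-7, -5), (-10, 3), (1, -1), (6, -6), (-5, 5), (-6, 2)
Hull (CCW) = [(-10, 3), (-7, -5), (6, -6), (-5, 5)]

Jarvis march: at each step, from the current hull vertex p, select the next vertex q as the point such that every other point lies strictly to the left of (or on) the directed line p → q. (Equivalently: for every other point r, the cross product (q − p) × (r − p) ≥ 0.)
Starting point (lowest x, tie lowest y): (-10, 3). Wrap until returning to start. Resulting hull: (-10, 3), (-7, -5), (6, -6), (-5, 5).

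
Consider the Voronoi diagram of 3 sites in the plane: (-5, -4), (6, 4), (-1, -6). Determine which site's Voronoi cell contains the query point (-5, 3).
Nearest site = (-5, -4)

The Voronoi cell of site s contains exactly those query points closer to s than to any other site. Compute squared distances from q = (-5, 3) to each site:
  (-5 − -5)² + (-4 − 3)² = 49
  (-1 − -5)² + (-6 − 3)² = 97
  (6 − -5)² + (4 − 3)² = 122
Minimum is attained by (-5, -4), so q lies in its Voronoi cell.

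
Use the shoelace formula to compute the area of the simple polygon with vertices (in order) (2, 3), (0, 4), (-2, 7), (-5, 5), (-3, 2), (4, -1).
Area = 55/2

Shoelace formula: Area = (1/2) |Σ_i (x_i · y_{i+1} − x_{i+1} · y_i)| (indices mod n). Compute each cross term:
  (2)(4) − (0)(3) = 8
  (0)(7) − (-2)(4) = 8
  (-2)(5) − (-5)(7) = 25
  (-5)(2) − (-3)(5) = 5
  (-3)(-1) − (4)(2) = -5
  (4)(3) − (2)(-1) = 14
Sum = 55, so (signed) Area = 55/2 = 55/2, |Area| = 55/2.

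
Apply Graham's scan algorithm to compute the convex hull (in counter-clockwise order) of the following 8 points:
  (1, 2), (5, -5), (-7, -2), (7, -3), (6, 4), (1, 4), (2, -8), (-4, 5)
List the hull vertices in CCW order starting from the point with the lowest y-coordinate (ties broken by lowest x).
Hull (CCW) = [(2, -8), (7, -3), (6, 4), (-4, 5), (-7, -2)]

Graham scan procedure:
  1. Find the pivot p₀ = point with lowest y (tie → lowest x): (2, -8).
  2. Sort the remaining points by polar angle around p₀.
  3. Walk through sorted points, maintaining a stack; pop the top while the last three entries make a non-left turn (cross product ≤ 0).
  4. Final stack is the convex hull in CCW order: (2, -8), (7, -3), (6, 4), (-4, 5), (-7, -2).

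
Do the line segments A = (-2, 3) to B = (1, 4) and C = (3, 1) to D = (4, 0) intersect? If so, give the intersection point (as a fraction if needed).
No (intersection of containing lines falls outside at least one segment)

Parametrize and solve: t = 3/4, s = -11/4. At least one of these is outside [0, 1], so the segments do not intersect.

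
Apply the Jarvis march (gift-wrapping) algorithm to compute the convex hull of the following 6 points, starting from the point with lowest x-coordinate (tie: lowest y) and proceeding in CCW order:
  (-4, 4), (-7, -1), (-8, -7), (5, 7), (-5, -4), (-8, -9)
Hull (CCW) = [(-8, -9), (5, 7), (-4, 4), (-7, -1), (-8, -7)]

Jarvis march: at each step, from the current hull vertex p, select the next vertex q as the point such that every other point lies strictly to the left of (or on) the directed line p → q. (Equivalently: for every other point r, the cross product (q − p) × (r − p) ≥ 0.)
Starting point (lowest x, tie lowest y): (-8, -9). Wrap until returning to start. Resulting hull: (-8, -9), (5, 7), (-4, 4), (-7, -1), (-8, -7).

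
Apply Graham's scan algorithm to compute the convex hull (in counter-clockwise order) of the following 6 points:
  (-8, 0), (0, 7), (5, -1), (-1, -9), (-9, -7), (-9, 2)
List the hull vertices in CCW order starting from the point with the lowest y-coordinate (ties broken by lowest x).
Hull (CCW) = [(-1, -9), (5, -1), (0, 7), (-9, 2), (-9, -7)]

Graham scan procedure:
  1. Find the pivot p₀ = point with lowest y (tie → lowest x): (-1, -9).
  2. Sort the remaining points by polar angle around p₀.
  3. Walk through sorted points, maintaining a stack; pop the top while the last three entries make a non-left turn (cross product ≤ 0).
  4. Final stack is the convex hull in CCW order: (-1, -9), (5, -1), (0, 7), (-9, 2), (-9, -7).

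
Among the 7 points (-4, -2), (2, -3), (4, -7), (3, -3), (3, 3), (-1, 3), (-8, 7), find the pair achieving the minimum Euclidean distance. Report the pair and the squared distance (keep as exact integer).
Pair = ((2, -3), (3, -3)); squared distance = 1

Compute all C(7, 2) = 21 pairwise squared distances (x_i − x_j)² + (y_i − y_j)². The minimum is 1, attained by the pair ((2, -3), (3, -3)).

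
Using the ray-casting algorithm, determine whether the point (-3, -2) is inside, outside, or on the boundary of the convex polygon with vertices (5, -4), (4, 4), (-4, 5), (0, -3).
The point (-3, -2) lies strictly outside the polygon

Cast a horizontal ray to the right from the query point and count how many polygon edges it crosses (each edge strictly once or zero times, handled with the usual half-open convention). 
Parity of crossings → even ⇒ outside.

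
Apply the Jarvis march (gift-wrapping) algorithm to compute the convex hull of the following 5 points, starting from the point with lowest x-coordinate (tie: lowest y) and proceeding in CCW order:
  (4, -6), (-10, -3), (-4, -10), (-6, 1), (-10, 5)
Hull (CCW) = [(-10, -3), (-4, -10), (4, -6), (-10, 5)]

Jarvis march: at each step, from the current hull vertex p, select the next vertex q as the point such that every other point lies strictly to the left of (or on) the directed line p → q. (Equivalently: for every other point r, the cross product (q − p) × (r − p) ≥ 0.)
Starting point (lowest x, tie lowest y): (-10, -3). Wrap until returning to start. Resulting hull: (-10, -3), (-4, -10), (4, -6), (-10, 5).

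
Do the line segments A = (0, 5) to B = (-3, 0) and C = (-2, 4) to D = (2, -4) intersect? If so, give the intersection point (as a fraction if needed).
Yes; intersection at (-15/11, 30/11) (t = 5/11 on AB, s = 7/44 on CD)

Parametrize AB as A + t(B − A) = (0 + -3 t, 5 + -5 t) and CD as C + s(D − C) = (-2 + 4 s, 4 + -8 s). Solve the linear system for (t, s). Determinant = -44 ≠ 0, so a unique intersection of the containing lines exists. Solution: t = 5/11, s = 7/44 — both in [0, 1], so the segments cross. Intersection point: (-15/11, 30/11).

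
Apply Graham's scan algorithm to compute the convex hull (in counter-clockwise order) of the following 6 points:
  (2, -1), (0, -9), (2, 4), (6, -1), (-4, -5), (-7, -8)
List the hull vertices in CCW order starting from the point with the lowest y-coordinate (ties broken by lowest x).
Hull (CCW) = [(0, -9), (6, -1), (2, 4), (-7, -8)]

Graham scan procedure:
  1. Find the pivot p₀ = point with lowest y (tie → lowest x): (0, -9).
  2. Sort the remaining points by polar angle around p₀.
  3. Walk through sorted points, maintaining a stack; pop the top while the last three entries make a non-left turn (cross product ≤ 0).
  4. Final stack is the convex hull in CCW order: (0, -9), (6, -1), (2, 4), (-7, -8).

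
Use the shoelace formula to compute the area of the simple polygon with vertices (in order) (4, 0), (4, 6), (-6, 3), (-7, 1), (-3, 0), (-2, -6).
Area = 66

Shoelace formula: Area = (1/2) |Σ_i (x_i · y_{i+1} − x_{i+1} · y_i)| (indices mod n). Compute each cross term:
  (4)(6) − (4)(0) = 24
  (4)(3) − (-6)(6) = 48
  (-6)(1) − (-7)(3) = 15
  (-7)(0) − (-3)(1) = 3
  (-3)(-6) − (-2)(0) = 18
  (-2)(0) − (4)(-6) = 24
Sum = 132, so (signed) Area = 132/2 = 66, |Area| = 66.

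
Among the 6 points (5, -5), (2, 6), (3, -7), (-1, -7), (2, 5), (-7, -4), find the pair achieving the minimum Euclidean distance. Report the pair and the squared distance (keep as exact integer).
Pair = ((2, 6), (2, 5)); squared distance = 1

Compute all C(6, 2) = 15 pairwise squared distances (x_i − x_j)² + (y_i − y_j)². The minimum is 1, attained by the pair ((2, 6), (2, 5)).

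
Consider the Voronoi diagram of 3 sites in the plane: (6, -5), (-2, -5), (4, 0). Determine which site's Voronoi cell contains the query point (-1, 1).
Nearest site = (4, 0)

The Voronoi cell of site s contains exactly those query points closer to s than to any other site. Compute squared distances from q = (-1, 1) to each site:
  (4 − -1)² + (0 − 1)² = 26
  (-2 − -1)² + (-5 − 1)² = 37
  (6 − -1)² + (-5 − 1)² = 85
Minimum is attained by (4, 0), so q lies in its Voronoi cell.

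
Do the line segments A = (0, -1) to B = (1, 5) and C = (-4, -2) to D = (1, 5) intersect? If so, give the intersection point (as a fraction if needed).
Yes; intersection at (1, 5) (t = 1 on AB, s = 1 on CD)

Parametrize AB as A + t(B − A) = (0 + 1 t, -1 + 6 t) and CD as C + s(D − C) = (-4 + 5 s, -2 + 7 s). Solve the linear system for (t, s). Determinant = 23 ≠ 0, so a unique intersection of the containing lines exists. Solution: t = 1, s = 1 — both in [0, 1], so the segments cross. Intersection point: (1, 5).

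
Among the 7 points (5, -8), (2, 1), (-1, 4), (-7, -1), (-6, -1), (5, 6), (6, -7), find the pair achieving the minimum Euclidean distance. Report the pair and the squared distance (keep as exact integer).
Pair = ((-7, -1), (-6, -1)); squared distance = 1

Compute all C(7, 2) = 21 pairwise squared distances (x_i − x_j)² + (y_i − y_j)². The minimum is 1, attained by the pair ((-7, -1), (-6, -1)).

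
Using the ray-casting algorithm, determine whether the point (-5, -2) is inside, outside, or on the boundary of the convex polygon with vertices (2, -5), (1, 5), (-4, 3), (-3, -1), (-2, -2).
The point (-5, -2) lies strictly outside the polygon

Cast a horizontal ray to the right from the query point and count how many polygon edges it crosses (each edge strictly once or zero times, handled with the usual half-open convention). 
Parity of crossings → even ⇒ outside.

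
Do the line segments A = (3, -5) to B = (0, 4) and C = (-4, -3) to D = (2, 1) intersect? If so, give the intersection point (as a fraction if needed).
Yes; intersection at (13/11, 5/11) (t = 20/33 on AB, s = 19/22 on CD)

Parametrize AB as A + t(B − A) = (3 + -3 t, -5 + 9 t) and CD as C + s(D − C) = (-4 + 6 s, -3 + 4 s). Solve the linear system for (t, s). Determinant = 66 ≠ 0, so a unique intersection of the containing lines exists. Solution: t = 20/33, s = 19/22 — both in [0, 1], so the segments cross. Intersection point: (13/11, 5/11).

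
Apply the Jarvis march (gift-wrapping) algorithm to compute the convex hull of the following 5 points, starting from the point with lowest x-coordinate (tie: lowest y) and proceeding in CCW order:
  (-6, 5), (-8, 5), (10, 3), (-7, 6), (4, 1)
Hull (CCW) = [(-8, 5), (4, 1), (10, 3), (-7, 6)]

Jarvis march: at each step, from the current hull vertex p, select the next vertex q as the point such that every other point lies strictly to the left of (or on) the directed line p → q. (Equivalently: for every other point r, the cross product (q − p) × (r − p) ≥ 0.)
Starting point (lowest x, tie lowest y): (-8, 5). Wrap until returning to start. Resulting hull: (-8, 5), (4, 1), (10, 3), (-7, 6).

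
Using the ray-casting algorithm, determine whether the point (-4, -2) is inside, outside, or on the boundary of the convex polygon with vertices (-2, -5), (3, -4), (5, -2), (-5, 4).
The point (-4, -2) lies strictly outside the polygon

Cast a horizontal ray to the right from the query point and count how many polygon edges it crosses (each edge strictly once or zero times, handled with the usual half-open convention). 
Parity of crossings → even ⇒ outside.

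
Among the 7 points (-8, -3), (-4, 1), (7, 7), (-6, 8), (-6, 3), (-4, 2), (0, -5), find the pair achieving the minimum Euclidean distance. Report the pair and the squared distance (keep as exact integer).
Pair = ((-4, 1), (-4, 2)); squared distance = 1

Compute all C(7, 2) = 21 pairwise squared distances (x_i − x_j)² + (y_i − y_j)². The minimum is 1, attained by the pair ((-4, 1), (-4, 2)).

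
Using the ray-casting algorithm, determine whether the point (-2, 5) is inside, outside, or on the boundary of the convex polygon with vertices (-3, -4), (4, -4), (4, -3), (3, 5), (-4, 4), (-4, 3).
The point (-2, 5) lies strictly outside the polygon

Cast a horizontal ray to the right from the query point and count how many polygon edges it crosses (each edge strictly once or zero times, handled with the usual half-open convention). 
Parity of crossings → even ⇒ outside.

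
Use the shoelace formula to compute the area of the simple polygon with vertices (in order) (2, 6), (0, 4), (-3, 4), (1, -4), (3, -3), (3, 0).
Area = 32

Shoelace formula: Area = (1/2) |Σ_i (x_i · y_{i+1} − x_{i+1} · y_i)| (indices mod n). Compute each cross term:
  (2)(4) − (0)(6) = 8
  (0)(4) − (-3)(4) = 12
  (-3)(-4) − (1)(4) = 8
  (1)(-3) − (3)(-4) = 9
  (3)(0) − (3)(-3) = 9
  (3)(6) − (2)(0) = 18
Sum = 64, so (signed) Area = 64/2 = 32, |Area| = 32.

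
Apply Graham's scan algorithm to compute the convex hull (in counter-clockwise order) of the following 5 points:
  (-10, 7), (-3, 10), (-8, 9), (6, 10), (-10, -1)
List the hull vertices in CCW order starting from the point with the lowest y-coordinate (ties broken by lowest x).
Hull (CCW) = [(-10, -1), (6, 10), (-3, 10), (-8, 9), (-10, 7)]

Graham scan procedure:
  1. Find the pivot p₀ = point with lowest y (tie → lowest x): (-10, -1).
  2. Sort the remaining points by polar angle around p₀.
  3. Walk through sorted points, maintaining a stack; pop the top while the last three entries make a non-left turn (cross product ≤ 0).
  4. Final stack is the convex hull in CCW order: (-10, -1), (6, 10), (-3, 10), (-8, 9), (-10, 7).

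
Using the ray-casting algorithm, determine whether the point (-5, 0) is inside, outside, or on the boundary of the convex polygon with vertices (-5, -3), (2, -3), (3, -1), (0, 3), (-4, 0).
The point (-5, 0) lies strictly outside the polygon

Cast a horizontal ray to the right from the query point and count how many polygon edges it crosses (each edge strictly once or zero times, handled with the usual half-open convention). 
Parity of crossings → even ⇒ outside.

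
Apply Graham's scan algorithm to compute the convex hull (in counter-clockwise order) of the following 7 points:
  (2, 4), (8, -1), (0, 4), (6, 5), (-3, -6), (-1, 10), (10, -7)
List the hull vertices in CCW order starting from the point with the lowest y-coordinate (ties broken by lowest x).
Hull (CCW) = [(10, -7), (6, 5), (-1, 10), (-3, -6)]

Graham scan procedure:
  1. Find the pivot p₀ = point with lowest y (tie → lowest x): (10, -7).
  2. Sort the remaining points by polar angle around p₀.
  3. Walk through sorted points, maintaining a stack; pop the top while the last three entries make a non-left turn (cross product ≤ 0).
  4. Final stack is the convex hull in CCW order: (10, -7), (6, 5), (-1, 10), (-3, -6).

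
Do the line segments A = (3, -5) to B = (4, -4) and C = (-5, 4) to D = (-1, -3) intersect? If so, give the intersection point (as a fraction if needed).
No (intersection of containing lines falls outside at least one segment)

Parametrize and solve: t = -20/11, s = 17/11. At least one of these is outside [0, 1], so the segments do not intersect.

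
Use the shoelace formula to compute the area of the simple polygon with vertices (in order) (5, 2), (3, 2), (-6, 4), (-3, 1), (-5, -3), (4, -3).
Area = 49

Shoelace formula: Area = (1/2) |Σ_i (x_i · y_{i+1} − x_{i+1} · y_i)| (indices mod n). Compute each cross term:
  (5)(2) − (3)(2) = 4
  (3)(4) − (-6)(2) = 24
  (-6)(1) − (-3)(4) = 6
  (-3)(-3) − (-5)(1) = 14
  (-5)(-3) − (4)(-3) = 27
  (4)(2) − (5)(-3) = 23
Sum = 98, so (signed) Area = 98/2 = 49, |Area| = 49.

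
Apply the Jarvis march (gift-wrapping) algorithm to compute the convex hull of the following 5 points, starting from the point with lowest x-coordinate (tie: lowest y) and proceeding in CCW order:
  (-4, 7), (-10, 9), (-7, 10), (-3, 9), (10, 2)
Hull (CCW) = [(-10, 9), (10, 2), (-3, 9), (-7, 10)]

Jarvis march: at each step, from the current hull vertex p, select the next vertex q as the point such that every other point lies strictly to the left of (or on) the directed line p → q. (Equivalently: for every other point r, the cross product (q − p) × (r − p) ≥ 0.)
Starting point (lowest x, tie lowest y): (-10, 9). Wrap until returning to start. Resulting hull: (-10, 9), (10, 2), (-3, 9), (-7, 10).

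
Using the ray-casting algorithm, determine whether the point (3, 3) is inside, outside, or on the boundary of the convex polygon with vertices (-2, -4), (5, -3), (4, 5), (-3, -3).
The point (3, 3) lies strictly inside the polygon

Cast a horizontal ray to the right from the query point and count how many polygon edges it crosses (each edge strictly once or zero times, handled with the usual half-open convention). 
Parity of crossings → odd ⇒ inside.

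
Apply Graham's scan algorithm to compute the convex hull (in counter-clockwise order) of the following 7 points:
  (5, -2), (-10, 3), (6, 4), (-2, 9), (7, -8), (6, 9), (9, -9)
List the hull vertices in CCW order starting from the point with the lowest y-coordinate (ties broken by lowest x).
Hull (CCW) = [(9, -9), (6, 9), (-2, 9), (-10, 3), (7, -8)]

Graham scan procedure:
  1. Find the pivot p₀ = point with lowest y (tie → lowest x): (9, -9).
  2. Sort the remaining points by polar angle around p₀.
  3. Walk through sorted points, maintaining a stack; pop the top while the last three entries make a non-left turn (cross product ≤ 0).
  4. Final stack is the convex hull in CCW order: (9, -9), (6, 9), (-2, 9), (-10, 3), (7, -8).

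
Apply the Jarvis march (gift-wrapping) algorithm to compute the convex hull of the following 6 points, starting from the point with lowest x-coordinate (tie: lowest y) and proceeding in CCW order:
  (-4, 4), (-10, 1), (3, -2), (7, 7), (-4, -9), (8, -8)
Hull (CCW) = [(-10, 1), (-4, -9), (8, -8), (7, 7), (-4, 4)]

Jarvis march: at each step, from the current hull vertex p, select the next vertex q as the point such that every other point lies strictly to the left of (or on) the directed line p → q. (Equivalently: for every other point r, the cross product (q − p) × (r − p) ≥ 0.)
Starting point (lowest x, tie lowest y): (-10, 1). Wrap until returning to start. Resulting hull: (-10, 1), (-4, -9), (8, -8), (7, 7), (-4, 4).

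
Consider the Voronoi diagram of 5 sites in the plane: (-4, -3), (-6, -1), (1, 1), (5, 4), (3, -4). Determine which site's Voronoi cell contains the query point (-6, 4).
Nearest site = (-6, -1)

The Voronoi cell of site s contains exactly those query points closer to s than to any other site. Compute squared distances from q = (-6, 4) to each site:
  (-6 − -6)² + (-1 − 4)² = 25
  (-4 − -6)² + (-3 − 4)² = 53
  (1 − -6)² + (1 − 4)² = 58
  (5 − -6)² + (4 − 4)² = 121
  (3 − -6)² + (-4 − 4)² = 145
Minimum is attained by (-6, -1), so q lies in its Voronoi cell.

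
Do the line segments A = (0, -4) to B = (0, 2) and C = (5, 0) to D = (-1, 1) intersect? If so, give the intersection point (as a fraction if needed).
Yes; intersection at (0, 5/6) (t = 29/36 on AB, s = 5/6 on CD)

Parametrize AB as A + t(B − A) = (0 + 0 t, -4 + 6 t) and CD as C + s(D − C) = (5 + -6 s, 0 + 1 s). Solve the linear system for (t, s). Determinant = -36 ≠ 0, so a unique intersection of the containing lines exists. Solution: t = 29/36, s = 5/6 — both in [0, 1], so the segments cross. Intersection point: (0, 5/6).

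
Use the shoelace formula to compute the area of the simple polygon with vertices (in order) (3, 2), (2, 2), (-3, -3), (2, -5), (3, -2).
Area = 23

Shoelace formula: Area = (1/2) |Σ_i (x_i · y_{i+1} − x_{i+1} · y_i)| (indices mod n). Compute each cross term:
  (3)(2) − (2)(2) = 2
  (2)(-3) − (-3)(2) = 0
  (-3)(-5) − (2)(-3) = 21
  (2)(-2) − (3)(-5) = 11
  (3)(2) − (3)(-2) = 12
Sum = 46, so (signed) Area = 46/2 = 23, |Area| = 23.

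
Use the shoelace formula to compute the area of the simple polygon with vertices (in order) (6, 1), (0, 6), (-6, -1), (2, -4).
Area = 62

Shoelace formula: Area = (1/2) |Σ_i (x_i · y_{i+1} − x_{i+1} · y_i)| (indices mod n). Compute each cross term:
  (6)(6) − (0)(1) = 36
  (0)(-1) − (-6)(6) = 36
  (-6)(-4) − (2)(-1) = 26
  (2)(1) − (6)(-4) = 26
Sum = 124, so (signed) Area = 124/2 = 62, |Area| = 62.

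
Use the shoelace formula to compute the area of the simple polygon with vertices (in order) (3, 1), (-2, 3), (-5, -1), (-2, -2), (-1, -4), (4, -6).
Area = 43

Shoelace formula: Area = (1/2) |Σ_i (x_i · y_{i+1} − x_{i+1} · y_i)| (indices mod n). Compute each cross term:
  (3)(3) − (-2)(1) = 11
  (-2)(-1) − (-5)(3) = 17
  (-5)(-2) − (-2)(-1) = 8
  (-2)(-4) − (-1)(-2) = 6
  (-1)(-6) − (4)(-4) = 22
  (4)(1) − (3)(-6) = 22
Sum = 86, so (signed) Area = 86/2 = 43, |Area| = 43.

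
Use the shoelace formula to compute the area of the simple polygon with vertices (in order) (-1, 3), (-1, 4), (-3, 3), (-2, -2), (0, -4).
Area = 12

Shoelace formula: Area = (1/2) |Σ_i (x_i · y_{i+1} − x_{i+1} · y_i)| (indices mod n). Compute each cross term:
  (-1)(4) − (-1)(3) = -1
  (-1)(3) − (-3)(4) = 9
  (-3)(-2) − (-2)(3) = 12
  (-2)(-4) − (0)(-2) = 8
  (0)(3) − (-1)(-4) = -4
Sum = 24, so (signed) Area = 24/2 = 12, |Area| = 12.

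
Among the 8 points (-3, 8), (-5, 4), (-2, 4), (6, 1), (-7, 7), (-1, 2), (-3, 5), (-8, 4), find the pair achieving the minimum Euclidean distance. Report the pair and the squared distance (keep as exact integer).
Pair = ((-2, 4), (-3, 5)); squared distance = 2

Compute all C(8, 2) = 28 pairwise squared distances (x_i − x_j)² + (y_i − y_j)². The minimum is 2, attained by the pair ((-2, 4), (-3, 5)).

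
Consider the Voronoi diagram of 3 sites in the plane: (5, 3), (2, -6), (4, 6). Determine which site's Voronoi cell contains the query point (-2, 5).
Nearest site = (4, 6)

The Voronoi cell of site s contains exactly those query points closer to s than to any other site. Compute squared distances from q = (-2, 5) to each site:
  (4 − -2)² + (6 − 5)² = 37
  (5 − -2)² + (3 − 5)² = 53
  (2 − -2)² + (-6 − 5)² = 137
Minimum is attained by (4, 6), so q lies in its Voronoi cell.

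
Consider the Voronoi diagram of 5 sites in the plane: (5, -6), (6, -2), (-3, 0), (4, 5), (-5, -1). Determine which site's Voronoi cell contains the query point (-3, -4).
Nearest site = (-5, -1)

The Voronoi cell of site s contains exactly those query points closer to s than to any other site. Compute squared distances from q = (-3, -4) to each site:
  (-5 − -3)² + (-1 − -4)² = 13
  (-3 − -3)² + (0 − -4)² = 16
  (5 − -3)² + (-6 − -4)² = 68
  (6 − -3)² + (-2 − -4)² = 85
  (4 − -3)² + (5 − -4)² = 130
Minimum is attained by (-5, -1), so q lies in its Voronoi cell.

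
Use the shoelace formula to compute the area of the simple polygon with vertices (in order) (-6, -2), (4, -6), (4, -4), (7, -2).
Area = 23

Shoelace formula: Area = (1/2) |Σ_i (x_i · y_{i+1} − x_{i+1} · y_i)| (indices mod n). Compute each cross term:
  (-6)(-6) − (4)(-2) = 44
  (4)(-4) − (4)(-6) = 8
  (4)(-2) − (7)(-4) = 20
  (7)(-2) − (-6)(-2) = -26
Sum = 46, so (signed) Area = 46/2 = 23, |Area| = 23.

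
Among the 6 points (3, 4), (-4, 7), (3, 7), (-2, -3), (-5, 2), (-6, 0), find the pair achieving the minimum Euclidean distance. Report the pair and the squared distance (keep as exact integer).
Pair = ((-5, 2), (-6, 0)); squared distance = 5

Compute all C(6, 2) = 15 pairwise squared distances (x_i − x_j)² + (y_i − y_j)². The minimum is 5, attained by the pair ((-5, 2), (-6, 0)).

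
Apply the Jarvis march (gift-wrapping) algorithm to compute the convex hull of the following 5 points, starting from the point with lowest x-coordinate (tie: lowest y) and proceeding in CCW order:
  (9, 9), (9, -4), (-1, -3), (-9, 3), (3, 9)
Hull (CCW) = [(-9, 3), (-1, -3), (9, -4), (9, 9), (3, 9)]

Jarvis march: at each step, from the current hull vertex p, select the next vertex q as the point such that every other point lies strictly to the left of (or on) the directed line p → q. (Equivalently: for every other point r, the cross product (q − p) × (r − p) ≥ 0.)
Starting point (lowest x, tie lowest y): (-9, 3). Wrap until returning to start. Resulting hull: (-9, 3), (-1, -3), (9, -4), (9, 9), (3, 9).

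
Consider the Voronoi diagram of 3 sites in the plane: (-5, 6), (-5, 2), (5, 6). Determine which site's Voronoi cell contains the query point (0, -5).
Nearest site = (-5, 2)

The Voronoi cell of site s contains exactly those query points closer to s than to any other site. Compute squared distances from q = (0, -5) to each site:
  (-5 − 0)² + (2 − -5)² = 74
  (-5 − 0)² + (6 − -5)² = 146
  (5 − 0)² + (6 − -5)² = 146
Minimum is attained by (-5, 2), so q lies in its Voronoi cell.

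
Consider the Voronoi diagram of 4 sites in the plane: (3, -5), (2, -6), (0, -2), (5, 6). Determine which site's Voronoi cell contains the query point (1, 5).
Nearest site = (5, 6)

The Voronoi cell of site s contains exactly those query points closer to s than to any other site. Compute squared distances from q = (1, 5) to each site:
  (5 − 1)² + (6 − 5)² = 17
  (0 − 1)² + (-2 − 5)² = 50
  (3 − 1)² + (-5 − 5)² = 104
  (2 − 1)² + (-6 − 5)² = 122
Minimum is attained by (5, 6), so q lies in its Voronoi cell.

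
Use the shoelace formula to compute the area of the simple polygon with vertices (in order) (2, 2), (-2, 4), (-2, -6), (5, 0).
Area = 36

Shoelace formula: Area = (1/2) |Σ_i (x_i · y_{i+1} − x_{i+1} · y_i)| (indices mod n). Compute each cross term:
  (2)(4) − (-2)(2) = 12
  (-2)(-6) − (-2)(4) = 20
  (-2)(0) − (5)(-6) = 30
  (5)(2) − (2)(0) = 10
Sum = 72, so (signed) Area = 72/2 = 36, |Area| = 36.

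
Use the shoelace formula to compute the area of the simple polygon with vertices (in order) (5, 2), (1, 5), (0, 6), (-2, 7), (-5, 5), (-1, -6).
Area = 129/2

Shoelace formula: Area = (1/2) |Σ_i (x_i · y_{i+1} − x_{i+1} · y_i)| (indices mod n). Compute each cross term:
  (5)(5) − (1)(2) = 23
  (1)(6) − (0)(5) = 6
  (0)(7) − (-2)(6) = 12
  (-2)(5) − (-5)(7) = 25
  (-5)(-6) − (-1)(5) = 35
  (-1)(2) − (5)(-6) = 28
Sum = 129, so (signed) Area = 129/2 = 129/2, |Area| = 129/2.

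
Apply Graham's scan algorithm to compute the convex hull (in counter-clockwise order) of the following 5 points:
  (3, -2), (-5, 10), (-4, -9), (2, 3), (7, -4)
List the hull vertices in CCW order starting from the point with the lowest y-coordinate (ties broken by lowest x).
Hull (CCW) = [(-4, -9), (7, -4), (2, 3), (-5, 10)]

Graham scan procedure:
  1. Find the pivot p₀ = point with lowest y (tie → lowest x): (-4, -9).
  2. Sort the remaining points by polar angle around p₀.
  3. Walk through sorted points, maintaining a stack; pop the top while the last three entries make a non-left turn (cross product ≤ 0).
  4. Final stack is the convex hull in CCW order: (-4, -9), (7, -4), (2, 3), (-5, 10).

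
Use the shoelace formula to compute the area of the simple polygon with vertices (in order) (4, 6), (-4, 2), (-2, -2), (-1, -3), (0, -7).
Area = 83/2

Shoelace formula: Area = (1/2) |Σ_i (x_i · y_{i+1} − x_{i+1} · y_i)| (indices mod n). Compute each cross term:
  (4)(2) − (-4)(6) = 32
  (-4)(-2) − (-2)(2) = 12
  (-2)(-3) − (-1)(-2) = 4
  (-1)(-7) − (0)(-3) = 7
  (0)(6) − (4)(-7) = 28
Sum = 83, so (signed) Area = 83/2 = 83/2, |Area| = 83/2.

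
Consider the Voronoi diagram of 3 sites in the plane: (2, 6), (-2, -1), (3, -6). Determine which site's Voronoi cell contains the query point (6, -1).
Nearest site = (3, -6)

The Voronoi cell of site s contains exactly those query points closer to s than to any other site. Compute squared distances from q = (6, -1) to each site:
  (3 − 6)² + (-6 − -1)² = 34
  (-2 − 6)² + (-1 − -1)² = 64
  (2 − 6)² + (6 − -1)² = 65
Minimum is attained by (3, -6), so q lies in its Voronoi cell.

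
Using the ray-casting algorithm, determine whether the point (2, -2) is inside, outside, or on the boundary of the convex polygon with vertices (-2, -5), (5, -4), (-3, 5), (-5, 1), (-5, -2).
The point (2, -2) lies strictly inside the polygon

Cast a horizontal ray to the right from the query point and count how many polygon edges it crosses (each edge strictly once or zero times, handled with the usual half-open convention). 
Parity of crossings → odd ⇒ inside.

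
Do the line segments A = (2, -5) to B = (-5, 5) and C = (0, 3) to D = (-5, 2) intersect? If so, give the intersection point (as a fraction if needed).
Yes; intersection at (-60/19, 45/19) (t = 14/19 on AB, s = 12/19 on CD)

Parametrize AB as A + t(B − A) = (2 + -7 t, -5 + 10 t) and CD as C + s(D − C) = (0 + -5 s, 3 + -1 s). Solve the linear system for (t, s). Determinant = -57 ≠ 0, so a unique intersection of the containing lines exists. Solution: t = 14/19, s = 12/19 — both in [0, 1], so the segments cross. Intersection point: (-60/19, 45/19).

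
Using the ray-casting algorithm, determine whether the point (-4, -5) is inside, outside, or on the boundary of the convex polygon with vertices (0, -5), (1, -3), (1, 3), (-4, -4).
The point (-4, -5) lies strictly outside the polygon

Cast a horizontal ray to the right from the query point and count how many polygon edges it crosses (each edge strictly once or zero times, handled with the usual half-open convention). 
Parity of crossings → even ⇒ outside.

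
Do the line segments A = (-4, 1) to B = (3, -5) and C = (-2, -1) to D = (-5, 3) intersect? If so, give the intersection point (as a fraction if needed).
Yes; intersection at (-13/5, -1/5) (t = 1/5 on AB, s = 1/5 on CD)

Parametrize AB as A + t(B − A) = (-4 + 7 t, 1 + -6 t) and CD as C + s(D − C) = (-2 + -3 s, -1 + 4 s). Solve the linear system for (t, s). Determinant = -10 ≠ 0, so a unique intersection of the containing lines exists. Solution: t = 1/5, s = 1/5 — both in [0, 1], so the segments cross. Intersection point: (-13/5, -1/5).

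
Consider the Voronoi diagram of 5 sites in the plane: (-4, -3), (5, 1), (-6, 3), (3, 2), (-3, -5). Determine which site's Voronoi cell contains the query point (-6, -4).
Nearest site = (-4, -3)

The Voronoi cell of site s contains exactly those query points closer to s than to any other site. Compute squared distances from q = (-6, -4) to each site:
  (-4 − -6)² + (-3 − -4)² = 5
  (-3 − -6)² + (-5 − -4)² = 10
  (-6 − -6)² + (3 − -4)² = 49
  (3 − -6)² + (2 − -4)² = 117
  (5 − -6)² + (1 − -4)² = 146
Minimum is attained by (-4, -3), so q lies in its Voronoi cell.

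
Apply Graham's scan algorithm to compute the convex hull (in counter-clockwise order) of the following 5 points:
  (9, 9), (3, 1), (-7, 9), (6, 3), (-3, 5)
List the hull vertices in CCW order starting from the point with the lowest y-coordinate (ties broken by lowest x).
Hull (CCW) = [(3, 1), (6, 3), (9, 9), (-7, 9), (-3, 5)]

Graham scan procedure:
  1. Find the pivot p₀ = point with lowest y (tie → lowest x): (3, 1).
  2. Sort the remaining points by polar angle around p₀.
  3. Walk through sorted points, maintaining a stack; pop the top while the last three entries make a non-left turn (cross product ≤ 0).
  4. Final stack is the convex hull in CCW order: (3, 1), (6, 3), (9, 9), (-7, 9), (-3, 5).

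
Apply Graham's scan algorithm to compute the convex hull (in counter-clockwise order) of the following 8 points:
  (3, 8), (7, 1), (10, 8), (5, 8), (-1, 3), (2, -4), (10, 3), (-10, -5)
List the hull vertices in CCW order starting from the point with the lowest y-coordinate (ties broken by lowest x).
Hull (CCW) = [(-10, -5), (2, -4), (10, 3), (10, 8), (3, 8)]

Graham scan procedure:
  1. Find the pivot p₀ = point with lowest y (tie → lowest x): (-10, -5).
  2. Sort the remaining points by polar angle around p₀.
  3. Walk through sorted points, maintaining a stack; pop the top while the last three entries make a non-left turn (cross product ≤ 0).
  4. Final stack is the convex hull in CCW order: (-10, -5), (2, -4), (10, 3), (10, 8), (3, 8).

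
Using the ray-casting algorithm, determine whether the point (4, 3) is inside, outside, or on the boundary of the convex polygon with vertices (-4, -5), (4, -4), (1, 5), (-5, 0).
The point (4, 3) lies strictly outside the polygon

Cast a horizontal ray to the right from the query point and count how many polygon edges it crosses (each edge strictly once or zero times, handled with the usual half-open convention). 
Parity of crossings → even ⇒ outside.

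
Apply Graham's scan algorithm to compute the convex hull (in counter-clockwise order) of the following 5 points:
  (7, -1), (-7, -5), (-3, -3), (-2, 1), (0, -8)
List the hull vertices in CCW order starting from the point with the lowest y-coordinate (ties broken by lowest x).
Hull (CCW) = [(0, -8), (7, -1), (-2, 1), (-7, -5)]

Graham scan procedure:
  1. Find the pivot p₀ = point with lowest y (tie → lowest x): (0, -8).
  2. Sort the remaining points by polar angle around p₀.
  3. Walk through sorted points, maintaining a stack; pop the top while the last three entries make a non-left turn (cross product ≤ 0).
  4. Final stack is the convex hull in CCW order: (0, -8), (7, -1), (-2, 1), (-7, -5).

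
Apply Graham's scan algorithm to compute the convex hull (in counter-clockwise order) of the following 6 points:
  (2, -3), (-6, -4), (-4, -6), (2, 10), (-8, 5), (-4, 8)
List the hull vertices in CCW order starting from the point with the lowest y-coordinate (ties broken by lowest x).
Hull (CCW) = [(-4, -6), (2, -3), (2, 10), (-4, 8), (-8, 5), (-6, -4)]

Graham scan procedure:
  1. Find the pivot p₀ = point with lowest y (tie → lowest x): (-4, -6).
  2. Sort the remaining points by polar angle around p₀.
  3. Walk through sorted points, maintaining a stack; pop the top while the last three entries make a non-left turn (cross product ≤ 0).
  4. Final stack is the convex hull in CCW order: (-4, -6), (2, -3), (2, 10), (-4, 8), (-8, 5), (-6, -4).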